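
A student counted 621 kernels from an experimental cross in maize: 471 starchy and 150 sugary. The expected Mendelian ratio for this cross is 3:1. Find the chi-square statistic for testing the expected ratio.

0.237

Total ratio parts = 4. Expected numbers out of 621:
  starchy: 621 × 3/4 = 465.75
  sugary: 621 × 1/4 = 155.25
χ² = Σ (O − E)² / E
  starchy: (471 − 465.75)² / 465.75 = 0.0592
  sugary: (150 − 155.25)² / 155.25 = 0.1775
χ² = 0.0592 + 0.1775 = 0.2367 ≈ 0.237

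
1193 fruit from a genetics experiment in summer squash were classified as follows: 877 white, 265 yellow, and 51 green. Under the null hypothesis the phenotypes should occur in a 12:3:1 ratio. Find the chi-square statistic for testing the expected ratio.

Under the 12:3:1 hypothesis (Σ ratio = 16, N = 1193):
  white: 1193 × 12/16 = 894.75
  yellow: 1193 × 3/16 = 223.6875
  green: 1193 × 1/16 = 74.5625
χ² = Σ (O − E)² / E
  white: (877 − 894.75)² / 894.75 = 0.3521
  yellow: (265 − 223.6875)² / 223.6875 = 7.6299
  green: (51 − 74.5625)² / 74.5625 = 7.4460
χ² = 0.3521 + 7.6299 + 7.4460 = 15.428

15.428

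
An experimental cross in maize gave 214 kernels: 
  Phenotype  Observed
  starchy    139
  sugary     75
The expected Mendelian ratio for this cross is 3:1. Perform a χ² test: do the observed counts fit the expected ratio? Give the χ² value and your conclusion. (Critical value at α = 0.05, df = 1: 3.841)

The 3:1 ratio has 4 parts, so with N = 214 the expected counts are:
  starchy: 214 × 3/4 = 160.5
  sugary: 214 × 1/4 = 53.5
χ² = Σ (O − E)² / E
  starchy: (139 − 160.5)² / 160.5 = 2.8801
  sugary: (75 − 53.5)² / 53.5 = 8.6402
χ² = 2.8801 + 8.6402 = 11.5203 ≈ 11.520
Degrees of freedom = 2 − 1 = 1; critical value at α = 0.05 is 3.841.
Since 11.520 > 3.841, we reject the null hypothesis — the data do not fit the 3:1 ratio.

11.520; not consistent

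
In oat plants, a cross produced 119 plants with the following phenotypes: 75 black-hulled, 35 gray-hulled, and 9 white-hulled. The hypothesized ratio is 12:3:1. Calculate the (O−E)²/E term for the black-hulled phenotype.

2.275

Expected counts for N = 119 under a 12:3:1 ratio (total parts = 16):
  black-hulled: 119 × 12/16 = 89.25
  gray-hulled: 119 × 3/16 = 22.3125
  white-hulled: 119 × 1/16 = 7.4375
Contribution of black-hulled: (75 − 89.25)² / 89.25 = 2.2752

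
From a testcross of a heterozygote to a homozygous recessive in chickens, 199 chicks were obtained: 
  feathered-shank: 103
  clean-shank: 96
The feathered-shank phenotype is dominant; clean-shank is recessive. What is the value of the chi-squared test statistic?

A testcross of a heterozygote (Aa × aa) gives a 1:1 phenotypic ratio.
Total ratio parts = 2. Expected numbers out of 199:
  feathered-shank: 199 × 1/2 = 99.5
  clean-shank: 199 × 1/2 = 99.5
χ² = Σ (O − E)² / E
  feathered-shank: (103 − 99.5)² / 99.5 = 0.1231
  clean-shank: (96 − 99.5)² / 99.5 = 0.1231
χ² = 0.1231 + 0.1231 = 0.2462 ≈ 0.246

0.246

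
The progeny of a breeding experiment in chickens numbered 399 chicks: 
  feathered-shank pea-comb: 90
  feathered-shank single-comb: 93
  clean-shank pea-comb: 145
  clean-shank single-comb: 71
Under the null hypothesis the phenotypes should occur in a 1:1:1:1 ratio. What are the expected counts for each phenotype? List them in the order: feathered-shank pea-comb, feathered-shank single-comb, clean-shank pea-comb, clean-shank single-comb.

99.75, 99.75, 99.75, 99.75

Expected counts for N = 399 under a 1:1:1:1 ratio (total parts = 4):
  feathered-shank pea-comb: 399 × 1/4 = 99.75
  feathered-shank single-comb: 399 × 1/4 = 99.75
  clean-shank pea-comb: 399 × 1/4 = 99.75
  clean-shank single-comb: 399 × 1/4 = 99.75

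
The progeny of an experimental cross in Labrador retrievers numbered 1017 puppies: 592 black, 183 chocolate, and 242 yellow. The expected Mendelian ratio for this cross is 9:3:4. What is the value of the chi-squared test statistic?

1.595

The 9:3:4 ratio has 16 parts, so with N = 1017 the expected counts are:
  black: 1017 × 9/16 = 572.0625
  chocolate: 1017 × 3/16 = 190.6875
  yellow: 1017 × 4/16 = 254.25
χ² = Σ (O − E)² / E
  black: (592 − 572.0625)² / 572.0625 = 0.6949
  chocolate: (183 − 190.6875)² / 190.6875 = 0.3099
  yellow: (242 − 254.25)² / 254.25 = 0.5902
χ² = 0.6949 + 0.3099 + 0.5902 = 1.595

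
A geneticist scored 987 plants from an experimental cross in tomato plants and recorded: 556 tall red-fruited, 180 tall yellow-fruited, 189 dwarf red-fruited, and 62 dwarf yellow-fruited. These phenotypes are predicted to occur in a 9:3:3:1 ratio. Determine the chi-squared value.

0.225

The 9:3:3:1 ratio has 16 parts, so with N = 987 the expected counts are:
  tall red-fruited: 987 × 9/16 = 555.1875
  tall yellow-fruited: 987 × 3/16 = 185.0625
  dwarf red-fruited: 987 × 3/16 = 185.0625
  dwarf yellow-fruited: 987 × 1/16 = 61.6875
χ² = Σ (O − E)² / E
  tall red-fruited: (556 − 555.1875)² / 555.1875 = 0.0012
  tall yellow-fruited: (180 − 185.0625)² / 185.0625 = 0.1385
  dwarf red-fruited: (189 − 185.0625)² / 185.0625 = 0.0838
  dwarf yellow-fruited: (62 − 61.6875)² / 61.6875 = 0.0016
χ² = 0.0012 + 0.1385 + 0.0838 + 0.0016 = 0.2251 ≈ 0.225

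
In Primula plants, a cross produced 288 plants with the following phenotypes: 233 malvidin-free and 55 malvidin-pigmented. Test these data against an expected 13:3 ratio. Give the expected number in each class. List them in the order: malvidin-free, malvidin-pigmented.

234, 54

Total ratio parts = 16. Expected numbers out of 288:
  malvidin-free: 288 × 13/16 = 234
  malvidin-pigmented: 288 × 3/16 = 54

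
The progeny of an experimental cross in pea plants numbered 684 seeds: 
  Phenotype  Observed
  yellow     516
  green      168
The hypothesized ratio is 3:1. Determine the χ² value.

Under the 3:1 hypothesis (Σ ratio = 4, N = 684):
  yellow: 684 × 3/4 = 513
  green: 684 × 1/4 = 171
χ² = Σ (O − E)² / E
  yellow: (516 − 513)² / 513 = 0.0175
  green: (168 − 171)² / 171 = 0.0526
χ² = 0.0175 + 0.0526 = 0.0701 ≈ 0.070

0.070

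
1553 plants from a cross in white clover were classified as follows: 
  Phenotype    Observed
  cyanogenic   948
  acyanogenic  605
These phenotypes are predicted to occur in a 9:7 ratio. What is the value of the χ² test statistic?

The 9:7 ratio has 16 parts, so with N = 1553 the expected counts are:
  cyanogenic: 1553 × 9/16 = 873.5625
  acyanogenic: 1553 × 7/16 = 679.4375
χ² = Σ (O − E)² / E
  cyanogenic: (948 − 873.5625)² / 873.5625 = 6.3429
  acyanogenic: (605 − 679.4375)² / 679.4375 = 8.1552
χ² = 6.3429 + 8.1552 = 14.4981 ≈ 14.498

14.498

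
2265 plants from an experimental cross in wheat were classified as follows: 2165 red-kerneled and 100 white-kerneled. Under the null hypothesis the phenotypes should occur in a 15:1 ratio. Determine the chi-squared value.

13.016

Total ratio parts = 16. Expected numbers out of 2265:
  red-kerneled: 2265 × 15/16 = 2123.4375
  white-kerneled: 2265 × 1/16 = 141.5625
χ² = Σ (O − E)² / E
  red-kerneled: (2165 − 2123.4375)² / 2123.4375 = 0.8135
  white-kerneled: (100 − 141.5625)² / 141.5625 = 12.2027
χ² = 0.8135 + 12.2027 = 13.0162 ≈ 13.016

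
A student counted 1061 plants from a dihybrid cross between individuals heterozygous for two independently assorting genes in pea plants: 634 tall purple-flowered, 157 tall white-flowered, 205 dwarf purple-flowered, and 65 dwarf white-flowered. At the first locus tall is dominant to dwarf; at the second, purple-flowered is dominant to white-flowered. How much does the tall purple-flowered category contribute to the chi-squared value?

2.317

A dihybrid F₂ with independent assortment and complete dominance at both loci gives a 9:3:3:1 phenotypic ratio.
The 9:3:3:1 ratio has 16 parts, so with N = 1061 the expected counts are:
  tall purple-flowered: 1061 × 9/16 = 596.8125
  tall white-flowered: 1061 × 3/16 = 198.9375
  dwarf purple-flowered: 1061 × 3/16 = 198.9375
  dwarf white-flowered: 1061 × 1/16 = 66.3125
Contribution of tall purple-flowered: (634 − 596.8125)² / 596.8125 = 2.3172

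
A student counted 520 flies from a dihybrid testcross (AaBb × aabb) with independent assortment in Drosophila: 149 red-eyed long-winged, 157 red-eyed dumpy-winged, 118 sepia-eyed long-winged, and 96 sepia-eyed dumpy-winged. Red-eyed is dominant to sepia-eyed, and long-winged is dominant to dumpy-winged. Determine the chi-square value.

18.385

A dihybrid testcross with independent assortment gives a 1:1:1:1 ratio.
Total ratio parts = 4. Expected numbers out of 520:
  red-eyed long-winged: 520 × 1/4 = 130
  red-eyed dumpy-winged: 520 × 1/4 = 130
  sepia-eyed long-winged: 520 × 1/4 = 130
  sepia-eyed dumpy-winged: 520 × 1/4 = 130
χ² = Σ (O − E)² / E
  red-eyed long-winged: (149 − 130)² / 130 = 2.7769
  red-eyed dumpy-winged: (157 − 130)² / 130 = 5.6077
  sepia-eyed long-winged: (118 − 130)² / 130 = 1.1077
  sepia-eyed dumpy-winged: (96 − 130)² / 130 = 8.8923
χ² = 2.7769 + 5.6077 + 1.1077 + 8.8923 = 18.3846 ≈ 18.385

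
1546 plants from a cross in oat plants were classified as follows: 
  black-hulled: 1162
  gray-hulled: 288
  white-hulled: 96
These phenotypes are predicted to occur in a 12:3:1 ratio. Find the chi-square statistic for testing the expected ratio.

0.022

Expected counts for N = 1546 under a 12:3:1 ratio (total parts = 16):
  black-hulled: 1546 × 12/16 = 1159.5
  gray-hulled: 1546 × 3/16 = 289.875
  white-hulled: 1546 × 1/16 = 96.625
χ² = Σ (O − E)² / E
  black-hulled: (1162 − 1159.5)² / 1159.5 = 0.0054
  gray-hulled: (288 − 289.875)² / 289.875 = 0.0121
  white-hulled: (96 − 96.625)² / 96.625 = 0.0040
χ² = 0.0054 + 0.0121 + 0.0040 = 0.0215 ≈ 0.022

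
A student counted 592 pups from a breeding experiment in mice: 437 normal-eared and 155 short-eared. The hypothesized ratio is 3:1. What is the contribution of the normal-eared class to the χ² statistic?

0.110

Expected counts for N = 592 under a 3:1 ratio (total parts = 4):
  normal-eared: 592 × 3/4 = 444
  short-eared: 592 × 1/4 = 148
Contribution of normal-eared: (437 − 444)² / 444 = 0.1104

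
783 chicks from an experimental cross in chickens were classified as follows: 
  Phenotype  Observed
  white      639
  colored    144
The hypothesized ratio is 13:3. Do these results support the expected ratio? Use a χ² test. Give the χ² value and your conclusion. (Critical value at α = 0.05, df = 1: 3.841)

0.066; consistent

The 13:3 ratio has 16 parts, so with N = 783 the expected counts are:
  white: 783 × 13/16 = 636.1875
  colored: 783 × 3/16 = 146.8125
χ² = Σ (O − E)² / E
  white: (639 − 636.1875)² / 636.1875 = 0.0124
  colored: (144 − 146.8125)² / 146.8125 = 0.0539
χ² = 0.0124 + 0.0539 = 0.0663 ≈ 0.066
Degrees of freedom = 2 − 1 = 1; critical value at α = 0.05 is 3.841.
Since 0.066 < 3.841, we fail to reject the null hypothesis — the data are consistent with the 13:3 ratio.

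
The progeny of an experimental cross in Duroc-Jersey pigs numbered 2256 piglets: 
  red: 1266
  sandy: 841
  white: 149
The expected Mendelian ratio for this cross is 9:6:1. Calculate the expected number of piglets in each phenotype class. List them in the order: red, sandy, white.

1269, 846, 141

Total ratio parts = 16. Expected numbers out of 2256:
  red: 2256 × 9/16 = 1269
  sandy: 2256 × 6/16 = 846
  white: 2256 × 1/16 = 141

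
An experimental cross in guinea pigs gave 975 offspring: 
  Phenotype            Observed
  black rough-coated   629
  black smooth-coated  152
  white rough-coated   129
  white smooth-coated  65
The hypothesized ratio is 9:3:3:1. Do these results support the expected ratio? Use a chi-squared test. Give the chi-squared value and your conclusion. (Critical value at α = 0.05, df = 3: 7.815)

33.139; not consistent

The 9:3:3:1 ratio has 16 parts, so with N = 975 the expected counts are:
  black rough-coated: 975 × 9/16 = 548.4375
  black smooth-coated: 975 × 3/16 = 182.8125
  white rough-coated: 975 × 3/16 = 182.8125
  white smooth-coated: 975 × 1/16 = 60.9375
χ² = Σ (O − E)² / E
  black rough-coated: (629 − 548.4375)² / 548.4375 = 11.8342
  black smooth-coated: (152 − 182.8125)² / 182.8125 = 5.1934
  white rough-coated: (129 − 182.8125)² / 182.8125 = 15.8402
  white smooth-coated: (65 − 60.9375)² / 60.9375 = 0.2708
χ² = 11.8342 + 5.1934 + 15.8402 + 0.2708 = 33.1386 ≈ 33.139
Degrees of freedom = 4 − 1 = 3; critical value at α = 0.05 is 7.815.
Since 33.139 > 7.815, we reject the null hypothesis — the data do not fit the 9:3:3:1 ratio.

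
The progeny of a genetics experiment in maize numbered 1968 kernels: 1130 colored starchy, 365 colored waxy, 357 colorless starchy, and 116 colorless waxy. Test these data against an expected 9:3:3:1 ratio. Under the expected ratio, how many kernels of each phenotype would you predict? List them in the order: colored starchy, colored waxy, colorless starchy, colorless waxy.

Under the 9:3:3:1 hypothesis (Σ ratio = 16, N = 1968):
  colored starchy: 1968 × 9/16 = 1107
  colored waxy: 1968 × 3/16 = 369
  colorless starchy: 1968 × 3/16 = 369
  colorless waxy: 1968 × 1/16 = 123

1107, 369, 369, 123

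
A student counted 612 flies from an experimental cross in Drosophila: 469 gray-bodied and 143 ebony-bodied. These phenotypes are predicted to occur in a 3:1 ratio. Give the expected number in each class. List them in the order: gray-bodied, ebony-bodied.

Total ratio parts = 4. Expected numbers out of 612:
  gray-bodied: 612 × 3/4 = 459
  ebony-bodied: 612 × 1/4 = 153

459, 153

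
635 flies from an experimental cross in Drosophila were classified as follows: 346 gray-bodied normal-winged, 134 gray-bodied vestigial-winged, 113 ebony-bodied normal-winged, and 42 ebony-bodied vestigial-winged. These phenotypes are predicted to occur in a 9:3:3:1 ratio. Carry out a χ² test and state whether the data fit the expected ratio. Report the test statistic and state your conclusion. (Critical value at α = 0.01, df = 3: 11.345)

Under the 9:3:3:1 hypothesis (Σ ratio = 16, N = 635):
  gray-bodied normal-winged: 635 × 9/16 = 357.1875
  gray-bodied vestigial-winged: 635 × 3/16 = 119.0625
  ebony-bodied normal-winged: 635 × 3/16 = 119.0625
  ebony-bodied vestigial-winged: 635 × 1/16 = 39.6875
χ² = Σ (O − E)² / E
  gray-bodied normal-winged: (346 − 357.1875)² / 357.1875 = 0.3504
  gray-bodied vestigial-winged: (134 − 119.0625)² / 119.0625 = 1.8740
  ebony-bodied normal-winged: (113 − 119.0625)² / 119.0625 = 0.3087
  ebony-bodied vestigial-winged: (42 − 39.6875)² / 39.6875 = 0.1347
χ² = 0.3504 + 1.8740 + 0.3087 + 0.1347 = 2.6678 ≈ 2.668
Degrees of freedom = 4 − 1 = 3; critical value at α = 0.01 is 11.345.
Since 2.668 < 11.345, we fail to reject the null hypothesis — the data are consistent with the 9:3:3:1 ratio.

2.668; consistent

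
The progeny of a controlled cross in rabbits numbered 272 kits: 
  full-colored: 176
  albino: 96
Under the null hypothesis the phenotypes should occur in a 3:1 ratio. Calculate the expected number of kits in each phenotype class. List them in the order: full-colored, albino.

Under the 3:1 hypothesis (Σ ratio = 4, N = 272):
  full-colored: 272 × 3/4 = 204
  albino: 272 × 1/4 = 68

204, 68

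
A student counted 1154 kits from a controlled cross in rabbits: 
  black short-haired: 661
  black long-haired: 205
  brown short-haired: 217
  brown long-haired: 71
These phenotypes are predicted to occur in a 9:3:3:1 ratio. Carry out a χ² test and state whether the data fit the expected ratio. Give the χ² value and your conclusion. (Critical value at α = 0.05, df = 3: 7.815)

Under the 9:3:3:1 hypothesis (Σ ratio = 16, N = 1154):
  black short-haired: 1154 × 9/16 = 649.125
  black long-haired: 1154 × 3/16 = 216.375
  brown short-haired: 1154 × 3/16 = 216.375
  brown long-haired: 1154 × 1/16 = 72.125
χ² = Σ (O − E)² / E
  black short-haired: (661 − 649.125)² / 649.125 = 0.2172
  black long-haired: (205 − 216.375)² / 216.375 = 0.5980
  brown short-haired: (217 − 216.375)² / 216.375 = 0.0018
  brown long-haired: (71 − 72.125)² / 72.125 = 0.0175
χ² = 0.2172 + 0.5980 + 0.0018 + 0.0175 = 0.8345 ≈ 0.835
Degrees of freedom = 4 − 1 = 3; critical value at α = 0.05 is 7.815.
Since 0.835 < 7.815, we fail to reject the null hypothesis — the data are consistent with the 9:3:3:1 ratio.

0.835; consistent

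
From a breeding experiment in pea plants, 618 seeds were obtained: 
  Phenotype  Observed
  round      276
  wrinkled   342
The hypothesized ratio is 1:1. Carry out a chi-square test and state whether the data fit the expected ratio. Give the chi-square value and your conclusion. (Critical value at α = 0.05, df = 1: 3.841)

Under the 1:1 hypothesis (Σ ratio = 2, N = 618):
  round: 618 × 1/2 = 309
  wrinkled: 618 × 1/2 = 309
χ² = Σ (O − E)² / E
  round: (276 − 309)² / 309 = 3.5243
  wrinkled: (342 − 309)² / 309 = 3.5243
χ² = 3.5243 + 3.5243 = 7.0486 ≈ 7.049
Degrees of freedom = 2 − 1 = 1; critical value at α = 0.05 is 3.841.
Since 7.049 > 3.841, we reject the null hypothesis — the data do not fit the 1:1 ratio.

7.049; not consistent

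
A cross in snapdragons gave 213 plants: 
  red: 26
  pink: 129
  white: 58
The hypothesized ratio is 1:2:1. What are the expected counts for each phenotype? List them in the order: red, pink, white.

53.25, 106.5, 53.25

Total ratio parts = 4. Expected numbers out of 213:
  red: 213 × 1/4 = 53.25
  pink: 213 × 2/4 = 106.5
  white: 213 × 1/4 = 53.25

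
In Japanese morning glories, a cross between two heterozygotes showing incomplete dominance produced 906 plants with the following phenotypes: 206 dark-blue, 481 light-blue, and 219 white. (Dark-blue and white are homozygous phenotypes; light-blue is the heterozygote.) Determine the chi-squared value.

With incomplete dominance, a heterozygote × heterozygote cross gives a 1:2:1 phenotypic ratio.
The 1:2:1 ratio has 4 parts, so with N = 906 the expected counts are:
  dark-blue: 906 × 1/4 = 226.5
  light-blue: 906 × 2/4 = 453
  white: 906 × 1/4 = 226.5
χ² = Σ (O − E)² / E
  dark-blue: (206 − 226.5)² / 226.5 = 1.8554
  light-blue: (481 − 453)² / 453 = 1.7307
  white: (219 − 226.5)² / 226.5 = 0.2483
χ² = 1.8554 + 1.7307 + 0.2483 = 3.8344 ≈ 3.834

3.834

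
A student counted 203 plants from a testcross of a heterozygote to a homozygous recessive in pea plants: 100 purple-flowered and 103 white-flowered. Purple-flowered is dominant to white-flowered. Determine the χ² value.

0.044

A testcross of a heterozygote (Aa × aa) gives a 1:1 phenotypic ratio.
Total ratio parts = 2. Expected numbers out of 203:
  purple-flowered: 203 × 1/2 = 101.5
  white-flowered: 203 × 1/2 = 101.5
χ² = Σ (O − E)² / E
  purple-flowered: (100 − 101.5)² / 101.5 = 0.0222
  white-flowered: (103 − 101.5)² / 101.5 = 0.0222
χ² = 0.0222 + 0.0222 = 0.0444 ≈ 0.044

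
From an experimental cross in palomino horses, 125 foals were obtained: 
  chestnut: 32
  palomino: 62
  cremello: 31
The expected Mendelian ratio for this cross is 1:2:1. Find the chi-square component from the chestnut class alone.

0.018

Expected counts for N = 125 under a 1:2:1 ratio (total parts = 4):
  chestnut: 125 × 1/4 = 31.25
  palomino: 125 × 2/4 = 62.5
  cremello: 125 × 1/4 = 31.25
Contribution of chestnut: (32 − 31.25)² / 31.25 = 0.0180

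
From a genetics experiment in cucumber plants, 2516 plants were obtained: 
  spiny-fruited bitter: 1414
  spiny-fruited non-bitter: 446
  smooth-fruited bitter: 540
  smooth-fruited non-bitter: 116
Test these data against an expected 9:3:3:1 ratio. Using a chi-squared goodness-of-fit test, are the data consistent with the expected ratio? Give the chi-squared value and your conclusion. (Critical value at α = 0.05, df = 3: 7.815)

Total ratio parts = 16. Expected numbers out of 2516:
  spiny-fruited bitter: 2516 × 9/16 = 1415.25
  spiny-fruited non-bitter: 2516 × 3/16 = 471.75
  smooth-fruited bitter: 2516 × 3/16 = 471.75
  smooth-fruited non-bitter: 2516 × 1/16 = 157.25
χ² = Σ (O − E)² / E
  spiny-fruited bitter: (1414 − 1415.25)² / 1415.25 = 0.0011
  spiny-fruited non-bitter: (446 − 471.75)² / 471.75 = 1.4055
  smooth-fruited bitter: (540 − 471.75)² / 471.75 = 9.8740
  smooth-fruited non-bitter: (116 − 157.25)² / 157.25 = 10.8207
χ² = 0.0011 + 1.4055 + 9.8740 + 10.8207 = 22.1013 ≈ 22.101
Degrees of freedom = 4 − 1 = 3; critical value at α = 0.05 is 7.815.
Since 22.101 > 7.815, we reject the null hypothesis — the data do not fit the 9:3:3:1 ratio.

22.101; not consistent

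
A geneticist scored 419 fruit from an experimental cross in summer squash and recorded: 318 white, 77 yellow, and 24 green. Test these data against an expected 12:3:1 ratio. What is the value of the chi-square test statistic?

The 12:3:1 ratio has 16 parts, so with N = 419 the expected counts are:
  white: 419 × 12/16 = 314.25
  yellow: 419 × 3/16 = 78.5625
  green: 419 × 1/16 = 26.1875
χ² = Σ (O − E)² / E
  white: (318 − 314.25)² / 314.25 = 0.0447
  yellow: (77 − 78.5625)² / 78.5625 = 0.0311
  green: (24 − 26.1875)² / 26.1875 = 0.1827
χ² = 0.0447 + 0.0311 + 0.1827 = 0.2585 ≈ 0.259

0.259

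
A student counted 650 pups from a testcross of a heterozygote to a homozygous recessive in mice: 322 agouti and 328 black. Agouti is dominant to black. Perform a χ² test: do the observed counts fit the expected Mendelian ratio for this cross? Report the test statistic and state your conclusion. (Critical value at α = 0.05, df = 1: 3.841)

0.055; consistent

A testcross of a heterozygote (Aa × aa) gives a 1:1 phenotypic ratio.
Expected counts for N = 650 under a 1:1 ratio (total parts = 2):
  agouti: 650 × 1/2 = 325
  black: 650 × 1/2 = 325
χ² = Σ (O − E)² / E
  agouti: (322 − 325)² / 325 = 0.0277
  black: (328 − 325)² / 325 = 0.0277
χ² = 0.0277 + 0.0277 = 0.0554 ≈ 0.055
Degrees of freedom = 2 − 1 = 1; critical value at α = 0.05 is 3.841.
Since 0.055 < 3.841, we fail to reject the null hypothesis — the data are consistent with the 1:1 ratio.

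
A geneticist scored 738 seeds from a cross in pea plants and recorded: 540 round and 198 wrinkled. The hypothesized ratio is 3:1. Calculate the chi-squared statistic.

1.317

Total ratio parts = 4. Expected numbers out of 738:
  round: 738 × 3/4 = 553.5
  wrinkled: 738 × 1/4 = 184.5
χ² = Σ (O − E)² / E
  round: (540 − 553.5)² / 553.5 = 0.3293
  wrinkled: (198 − 184.5)² / 184.5 = 0.9878
χ² = 0.3293 + 0.9878 = 1.3171 ≈ 1.317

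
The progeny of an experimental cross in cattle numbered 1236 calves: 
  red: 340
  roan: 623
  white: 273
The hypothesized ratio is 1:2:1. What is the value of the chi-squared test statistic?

7.345

The 1:2:1 ratio has 4 parts, so with N = 1236 the expected counts are:
  red: 1236 × 1/4 = 309
  roan: 1236 × 2/4 = 618
  white: 1236 × 1/4 = 309
χ² = Σ (O − E)² / E
  red: (340 − 309)² / 309 = 3.1100
  roan: (623 − 618)² / 618 = 0.0405
  white: (273 − 309)² / 309 = 4.1942
χ² = 3.1100 + 0.0405 + 4.1942 = 7.3447 ≈ 7.345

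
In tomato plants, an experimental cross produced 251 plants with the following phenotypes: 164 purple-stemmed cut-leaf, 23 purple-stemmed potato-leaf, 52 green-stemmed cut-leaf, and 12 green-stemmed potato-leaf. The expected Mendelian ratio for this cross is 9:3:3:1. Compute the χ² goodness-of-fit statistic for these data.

Expected counts for N = 251 under a 9:3:3:1 ratio (total parts = 16):
  purple-stemmed cut-leaf: 251 × 9/16 = 141.1875
  purple-stemmed potato-leaf: 251 × 3/16 = 47.0625
  green-stemmed cut-leaf: 251 × 3/16 = 47.0625
  green-stemmed potato-leaf: 251 × 1/16 = 15.6875
χ² = Σ (O − E)² / E
  purple-stemmed cut-leaf: (164 − 141.1875)² / 141.1875 = 3.6860
  purple-stemmed potato-leaf: (23 − 47.0625)² / 47.0625 = 12.3029
  green-stemmed cut-leaf: (52 − 47.0625)² / 47.0625 = 0.5180
  green-stemmed potato-leaf: (12 − 15.6875)² / 15.6875 = 0.8668
χ² = 3.6860 + 12.3029 + 0.5180 + 0.8668 = 17.3737 ≈ 17.374

17.374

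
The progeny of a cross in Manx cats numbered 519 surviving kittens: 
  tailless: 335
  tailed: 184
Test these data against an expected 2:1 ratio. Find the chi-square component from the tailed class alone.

The 2:1 ratio has 3 parts, so with N = 519 the expected counts are:
  tailless: 519 × 2/3 = 346
  tailed: 519 × 1/3 = 173
Contribution of tailed: (184 − 173)² / 173 = 0.6994

0.699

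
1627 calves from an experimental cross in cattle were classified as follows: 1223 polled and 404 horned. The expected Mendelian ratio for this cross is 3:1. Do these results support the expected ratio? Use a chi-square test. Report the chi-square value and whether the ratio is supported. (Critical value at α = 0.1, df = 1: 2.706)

0.025; consistent

Under the 3:1 hypothesis (Σ ratio = 4, N = 1627):
  polled: 1627 × 3/4 = 1220.25
  horned: 1627 × 1/4 = 406.75
χ² = Σ (O − E)² / E
  polled: (1223 − 1220.25)² / 1220.25 = 0.0062
  horned: (404 − 406.75)² / 406.75 = 0.0186
χ² = 0.0062 + 0.0186 = 0.0248 ≈ 0.025
Degrees of freedom = 2 − 1 = 1; critical value at α = 0.1 is 2.706.
Since 0.025 < 2.706, we fail to reject the null hypothesis — the data are consistent with the 3:1 ratio.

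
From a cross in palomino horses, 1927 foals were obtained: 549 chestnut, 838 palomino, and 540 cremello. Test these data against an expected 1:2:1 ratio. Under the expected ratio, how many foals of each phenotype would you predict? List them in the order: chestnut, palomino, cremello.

481.75, 963.5, 481.75

Total ratio parts = 4. Expected numbers out of 1927:
  chestnut: 1927 × 1/4 = 481.75
  palomino: 1927 × 2/4 = 963.5
  cremello: 1927 × 1/4 = 481.75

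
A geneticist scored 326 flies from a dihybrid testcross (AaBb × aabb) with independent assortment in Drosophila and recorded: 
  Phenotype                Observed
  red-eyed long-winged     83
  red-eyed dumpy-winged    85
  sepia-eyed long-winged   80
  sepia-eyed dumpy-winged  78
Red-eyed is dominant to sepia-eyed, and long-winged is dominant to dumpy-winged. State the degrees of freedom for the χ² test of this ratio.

A dihybrid testcross with independent assortment gives a 1:1:1:1 ratio.
A goodness-of-fit test with 4 phenotype classes has df = 4 − 1 = 3.

3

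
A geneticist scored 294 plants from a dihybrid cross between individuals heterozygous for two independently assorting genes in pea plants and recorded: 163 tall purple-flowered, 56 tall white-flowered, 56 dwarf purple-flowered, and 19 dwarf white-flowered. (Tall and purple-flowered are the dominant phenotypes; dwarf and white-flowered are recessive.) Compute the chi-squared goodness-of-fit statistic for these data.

0.083

A dihybrid F₂ with independent assortment and complete dominance at both loci gives a 9:3:3:1 phenotypic ratio.
Expected counts for N = 294 under a 9:3:3:1 ratio (total parts = 16):
  tall purple-flowered: 294 × 9/16 = 165.375
  tall white-flowered: 294 × 3/16 = 55.125
  dwarf purple-flowered: 294 × 3/16 = 55.125
  dwarf white-flowered: 294 × 1/16 = 18.375
χ² = Σ (O − E)² / E
  tall purple-flowered: (163 − 165.375)² / 165.375 = 0.0341
  tall white-flowered: (56 − 55.125)² / 55.125 = 0.0139
  dwarf purple-flowered: (56 − 55.125)² / 55.125 = 0.0139
  dwarf white-flowered: (19 − 18.375)² / 18.375 = 0.0213
χ² = 0.0341 + 0.0139 + 0.0139 + 0.0213 = 0.0832 ≈ 0.083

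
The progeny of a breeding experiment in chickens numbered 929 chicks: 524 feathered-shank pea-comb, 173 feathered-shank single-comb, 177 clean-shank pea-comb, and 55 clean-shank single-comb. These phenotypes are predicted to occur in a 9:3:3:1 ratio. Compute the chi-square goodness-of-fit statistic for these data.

Total ratio parts = 16. Expected numbers out of 929:
  feathered-shank pea-comb: 929 × 9/16 = 522.5625
  feathered-shank single-comb: 929 × 3/16 = 174.1875
  clean-shank pea-comb: 929 × 3/16 = 174.1875
  clean-shank single-comb: 929 × 1/16 = 58.0625
χ² = Σ (O − E)² / E
  feathered-shank pea-comb: (524 − 522.5625)² / 522.5625 = 0.0040
  feathered-shank single-comb: (173 − 174.1875)² / 174.1875 = 0.0081
  clean-shank pea-comb: (177 − 174.1875)² / 174.1875 = 0.0454
  clean-shank single-comb: (55 − 58.0625)² / 58.0625 = 0.1615
χ² = 0.0040 + 0.0081 + 0.0454 + 0.1615 = 0.219

0.219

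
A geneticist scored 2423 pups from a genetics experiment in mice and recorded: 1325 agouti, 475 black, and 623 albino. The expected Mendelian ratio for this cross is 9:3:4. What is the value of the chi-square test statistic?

Expected counts for N = 2423 under a 9:3:4 ratio (total parts = 16):
  agouti: 2423 × 9/16 = 1362.9375
  black: 2423 × 3/16 = 454.3125
  albino: 2423 × 4/16 = 605.75
χ² = Σ (O − E)² / E
  agouti: (1325 − 1362.9375)² / 1362.9375 = 1.0560
  black: (475 − 454.3125)² / 454.3125 = 0.9420
  albino: (623 − 605.75)² / 605.75 = 0.4912
χ² = 1.0560 + 0.9420 + 0.4912 = 2.4892 ≈ 2.489

2.489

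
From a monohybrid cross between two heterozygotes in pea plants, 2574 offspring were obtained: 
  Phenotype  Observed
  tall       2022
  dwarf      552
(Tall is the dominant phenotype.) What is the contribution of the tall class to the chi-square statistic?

4.337

For a monohybrid cross between heterozygotes with complete dominance, the expected phenotypic ratio is 3:1.
Total ratio parts = 4. Expected numbers out of 2574:
  tall: 2574 × 3/4 = 1930.5
  dwarf: 2574 × 1/4 = 643.5
Contribution of tall: (2022 − 1930.5)² / 1930.5 = 4.3368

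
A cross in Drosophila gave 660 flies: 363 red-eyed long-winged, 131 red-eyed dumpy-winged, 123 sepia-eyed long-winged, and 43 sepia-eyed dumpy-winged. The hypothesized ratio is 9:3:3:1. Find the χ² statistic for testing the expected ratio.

0.687

Total ratio parts = 16. Expected numbers out of 660:
  red-eyed long-winged: 660 × 9/16 = 371.25
  red-eyed dumpy-winged: 660 × 3/16 = 123.75
  sepia-eyed long-winged: 660 × 3/16 = 123.75
  sepia-eyed dumpy-winged: 660 × 1/16 = 41.25
χ² = Σ (O − E)² / E
  red-eyed long-winged: (363 − 371.25)² / 371.25 = 0.1833
  red-eyed dumpy-winged: (131 − 123.75)² / 123.75 = 0.4247
  sepia-eyed long-winged: (123 − 123.75)² / 123.75 = 0.0045
  sepia-eyed dumpy-winged: (43 − 41.25)² / 41.25 = 0.0742
χ² = 0.1833 + 0.4247 + 0.0045 + 0.0742 = 0.6867 ≈ 0.687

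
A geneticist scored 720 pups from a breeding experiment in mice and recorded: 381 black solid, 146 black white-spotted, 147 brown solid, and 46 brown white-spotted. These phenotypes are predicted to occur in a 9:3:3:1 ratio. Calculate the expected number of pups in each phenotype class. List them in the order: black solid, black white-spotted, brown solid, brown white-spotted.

405, 135, 135, 45

Expected counts for N = 720 under a 9:3:3:1 ratio (total parts = 16):
  black solid: 720 × 9/16 = 405
  black white-spotted: 720 × 3/16 = 135
  brown solid: 720 × 3/16 = 135
  brown white-spotted: 720 × 1/16 = 45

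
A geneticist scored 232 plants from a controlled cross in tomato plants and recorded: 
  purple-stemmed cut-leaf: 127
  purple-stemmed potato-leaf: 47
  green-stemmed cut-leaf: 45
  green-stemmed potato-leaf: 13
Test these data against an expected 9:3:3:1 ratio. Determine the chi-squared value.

Under the 9:3:3:1 hypothesis (Σ ratio = 16, N = 232):
  purple-stemmed cut-leaf: 232 × 9/16 = 130.5
  purple-stemmed potato-leaf: 232 × 3/16 = 43.5
  green-stemmed cut-leaf: 232 × 3/16 = 43.5
  green-stemmed potato-leaf: 232 × 1/16 = 14.5
χ² = Σ (O − E)² / E
  purple-stemmed cut-leaf: (127 − 130.5)² / 130.5 = 0.0939
  purple-stemmed potato-leaf: (47 − 43.5)² / 43.5 = 0.2816
  green-stemmed cut-leaf: (45 − 43.5)² / 43.5 = 0.0517
  green-stemmed potato-leaf: (13 − 14.5)² / 14.5 = 0.1552
χ² = 0.0939 + 0.2816 + 0.0517 + 0.1552 = 0.5824 ≈ 0.582

0.582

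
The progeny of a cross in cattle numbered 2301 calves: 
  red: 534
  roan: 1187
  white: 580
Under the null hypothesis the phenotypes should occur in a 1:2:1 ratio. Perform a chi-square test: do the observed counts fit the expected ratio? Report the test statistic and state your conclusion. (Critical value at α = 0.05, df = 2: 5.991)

4.155; consistent

Expected counts for N = 2301 under a 1:2:1 ratio (total parts = 4):
  red: 2301 × 1/4 = 575.25
  roan: 2301 × 2/4 = 1150.5
  white: 2301 × 1/4 = 575.25
χ² = Σ (O − E)² / E
  red: (534 − 575.25)² / 575.25 = 2.9580
  roan: (1187 − 1150.5)² / 1150.5 = 1.1580
  white: (580 − 575.25)² / 575.25 = 0.0392
χ² = 2.9580 + 1.1580 + 0.0392 = 4.1552 ≈ 4.155
Degrees of freedom = 3 − 1 = 2; critical value at α = 0.05 is 5.991.
Since 4.155 < 5.991, we fail to reject the null hypothesis — the data are consistent with the 1:2:1 ratio.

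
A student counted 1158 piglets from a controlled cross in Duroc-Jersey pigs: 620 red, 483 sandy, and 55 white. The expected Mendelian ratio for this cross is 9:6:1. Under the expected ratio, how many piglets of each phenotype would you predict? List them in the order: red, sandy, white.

Total ratio parts = 16. Expected numbers out of 1158:
  red: 1158 × 9/16 = 651.375
  sandy: 1158 × 6/16 = 434.25
  white: 1158 × 1/16 = 72.375

651.375, 434.25, 72.375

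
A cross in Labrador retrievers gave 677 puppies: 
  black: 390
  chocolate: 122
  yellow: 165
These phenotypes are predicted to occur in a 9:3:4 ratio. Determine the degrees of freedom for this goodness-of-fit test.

2

A goodness-of-fit test with 3 phenotype classes has df = 3 − 1 = 2.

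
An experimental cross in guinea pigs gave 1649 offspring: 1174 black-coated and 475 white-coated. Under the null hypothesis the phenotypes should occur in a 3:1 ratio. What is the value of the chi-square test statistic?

Under the 3:1 hypothesis (Σ ratio = 4, N = 1649):
  black-coated: 1649 × 3/4 = 1236.75
  white-coated: 1649 × 1/4 = 412.25
χ² = Σ (O − E)² / E
  black-coated: (1174 − 1236.75)² / 1236.75 = 3.1838
  white-coated: (475 − 412.25)² / 412.25 = 9.5514
χ² = 3.1838 + 9.5514 = 12.7352 ≈ 12.735

12.735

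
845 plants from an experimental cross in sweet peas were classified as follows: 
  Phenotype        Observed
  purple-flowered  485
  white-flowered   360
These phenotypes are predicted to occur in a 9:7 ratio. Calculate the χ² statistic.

0.451

The 9:7 ratio has 16 parts, so with N = 845 the expected counts are:
  purple-flowered: 845 × 9/16 = 475.3125
  white-flowered: 845 × 7/16 = 369.6875
χ² = Σ (O − E)² / E
  purple-flowered: (485 − 475.3125)² / 475.3125 = 0.1974
  white-flowered: (360 − 369.6875)² / 369.6875 = 0.2539
χ² = 0.1974 + 0.2539 = 0.4513 ≈ 0.451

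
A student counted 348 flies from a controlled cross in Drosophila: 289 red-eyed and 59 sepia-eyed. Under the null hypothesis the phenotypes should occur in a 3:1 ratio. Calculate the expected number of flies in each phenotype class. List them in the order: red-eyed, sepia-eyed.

Under the 3:1 hypothesis (Σ ratio = 4, N = 348):
  red-eyed: 348 × 3/4 = 261
  sepia-eyed: 348 × 1/4 = 87

261, 87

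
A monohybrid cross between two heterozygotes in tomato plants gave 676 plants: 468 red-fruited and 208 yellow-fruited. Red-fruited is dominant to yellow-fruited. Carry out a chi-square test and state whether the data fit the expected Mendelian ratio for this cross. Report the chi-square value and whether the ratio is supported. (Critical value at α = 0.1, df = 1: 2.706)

For a monohybrid cross between heterozygotes with complete dominance, the expected phenotypic ratio is 3:1.
Total ratio parts = 4. Expected numbers out of 676:
  red-fruited: 676 × 3/4 = 507
  yellow-fruited: 676 × 1/4 = 169
χ² = Σ (O − E)² / E
  red-fruited: (468 − 507)² / 507 = 3.0000
  yellow-fruited: (208 − 169)² / 169 = 9.0000
χ² = 3.0000 + 9.0000 = 12.000
Degrees of freedom = 2 − 1 = 1; critical value at α = 0.1 is 2.706.
Since 12.000 > 2.706, we reject the null hypothesis — the data do not fit the 3:1 ratio.

12.000; not consistent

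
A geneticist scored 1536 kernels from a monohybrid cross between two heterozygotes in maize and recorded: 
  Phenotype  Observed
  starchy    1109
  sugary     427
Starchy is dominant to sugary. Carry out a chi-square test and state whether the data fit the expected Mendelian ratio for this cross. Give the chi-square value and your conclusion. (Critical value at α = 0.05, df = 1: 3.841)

For a monohybrid cross between heterozygotes with complete dominance, the expected phenotypic ratio is 3:1.
Expected counts for N = 1536 under a 3:1 ratio (total parts = 4):
  starchy: 1536 × 3/4 = 1152
  sugary: 1536 × 1/4 = 384
χ² = Σ (O − E)² / E
  starchy: (1109 − 1152)² / 1152 = 1.6050
  sugary: (427 − 384)² / 384 = 4.8151
χ² = 1.6050 + 4.8151 = 6.4201 ≈ 6.420
Degrees of freedom = 2 − 1 = 1; critical value at α = 0.05 is 3.841.
Since 6.420 > 3.841, we reject the null hypothesis — the data do not fit the 3:1 ratio.

6.420; not consistent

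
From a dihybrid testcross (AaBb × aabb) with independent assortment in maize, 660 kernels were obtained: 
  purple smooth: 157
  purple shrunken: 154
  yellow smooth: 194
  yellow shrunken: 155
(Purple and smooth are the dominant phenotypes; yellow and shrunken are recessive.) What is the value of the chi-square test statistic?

A dihybrid testcross with independent assortment gives a 1:1:1:1 ratio.
The 1:1:1:1 ratio has 4 parts, so with N = 660 the expected counts are:
  purple smooth: 660 × 1/4 = 165
  purple shrunken: 660 × 1/4 = 165
  yellow smooth: 660 × 1/4 = 165
  yellow shrunken: 660 × 1/4 = 165
χ² = Σ (O − E)² / E
  purple smooth: (157 − 165)² / 165 = 0.3879
  purple shrunken: (154 − 165)² / 165 = 0.7333
  yellow smooth: (194 − 165)² / 165 = 5.0970
  yellow shrunken: (155 − 165)² / 165 = 0.6061
χ² = 0.3879 + 0.7333 + 5.0970 + 0.6061 = 6.8243 ≈ 6.824

6.824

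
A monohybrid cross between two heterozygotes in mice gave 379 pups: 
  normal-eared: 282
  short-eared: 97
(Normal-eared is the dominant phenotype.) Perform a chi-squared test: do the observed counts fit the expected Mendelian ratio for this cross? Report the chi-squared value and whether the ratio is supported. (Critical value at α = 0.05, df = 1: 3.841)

0.071; consistent

For a monohybrid cross between heterozygotes with complete dominance, the expected phenotypic ratio is 3:1.
The 3:1 ratio has 4 parts, so with N = 379 the expected counts are:
  normal-eared: 379 × 3/4 = 284.25
  short-eared: 379 × 1/4 = 94.75
χ² = Σ (O − E)² / E
  normal-eared: (282 − 284.25)² / 284.25 = 0.0178
  short-eared: (97 − 94.75)² / 94.75 = 0.0534
χ² = 0.0178 + 0.0534 = 0.0712 ≈ 0.071
Degrees of freedom = 2 − 1 = 1; critical value at α = 0.05 is 3.841.
Since 0.071 < 3.841, we fail to reject the null hypothesis — the data are consistent with the 3:1 ratio.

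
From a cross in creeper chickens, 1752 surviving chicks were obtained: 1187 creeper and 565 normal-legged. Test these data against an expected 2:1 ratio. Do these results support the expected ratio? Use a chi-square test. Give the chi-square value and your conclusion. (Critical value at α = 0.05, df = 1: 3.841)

Expected counts for N = 1752 under a 2:1 ratio (total parts = 3):
  creeper: 1752 × 2/3 = 1168
  normal-legged: 1752 × 1/3 = 584
χ² = Σ (O − E)² / E
  creeper: (1187 − 1168)² / 1168 = 0.3091
  normal-legged: (565 − 584)² / 584 = 0.6182
χ² = 0.3091 + 0.6182 = 0.9273 ≈ 0.927
Degrees of freedom = 2 − 1 = 1; critical value at α = 0.05 is 3.841.
Since 0.927 < 3.841, we fail to reject the null hypothesis — the data are consistent with the 2:1 ratio.

0.927; consistent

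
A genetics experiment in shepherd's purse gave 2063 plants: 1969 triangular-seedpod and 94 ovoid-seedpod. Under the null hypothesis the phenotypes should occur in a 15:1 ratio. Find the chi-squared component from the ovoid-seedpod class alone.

9.467

Under the 15:1 hypothesis (Σ ratio = 16, N = 2063):
  triangular-seedpod: 2063 × 15/16 = 1934.0625
  ovoid-seedpod: 2063 × 1/16 = 128.9375
Contribution of ovoid-seedpod: (94 − 128.9375)² / 128.9375 = 9.4668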